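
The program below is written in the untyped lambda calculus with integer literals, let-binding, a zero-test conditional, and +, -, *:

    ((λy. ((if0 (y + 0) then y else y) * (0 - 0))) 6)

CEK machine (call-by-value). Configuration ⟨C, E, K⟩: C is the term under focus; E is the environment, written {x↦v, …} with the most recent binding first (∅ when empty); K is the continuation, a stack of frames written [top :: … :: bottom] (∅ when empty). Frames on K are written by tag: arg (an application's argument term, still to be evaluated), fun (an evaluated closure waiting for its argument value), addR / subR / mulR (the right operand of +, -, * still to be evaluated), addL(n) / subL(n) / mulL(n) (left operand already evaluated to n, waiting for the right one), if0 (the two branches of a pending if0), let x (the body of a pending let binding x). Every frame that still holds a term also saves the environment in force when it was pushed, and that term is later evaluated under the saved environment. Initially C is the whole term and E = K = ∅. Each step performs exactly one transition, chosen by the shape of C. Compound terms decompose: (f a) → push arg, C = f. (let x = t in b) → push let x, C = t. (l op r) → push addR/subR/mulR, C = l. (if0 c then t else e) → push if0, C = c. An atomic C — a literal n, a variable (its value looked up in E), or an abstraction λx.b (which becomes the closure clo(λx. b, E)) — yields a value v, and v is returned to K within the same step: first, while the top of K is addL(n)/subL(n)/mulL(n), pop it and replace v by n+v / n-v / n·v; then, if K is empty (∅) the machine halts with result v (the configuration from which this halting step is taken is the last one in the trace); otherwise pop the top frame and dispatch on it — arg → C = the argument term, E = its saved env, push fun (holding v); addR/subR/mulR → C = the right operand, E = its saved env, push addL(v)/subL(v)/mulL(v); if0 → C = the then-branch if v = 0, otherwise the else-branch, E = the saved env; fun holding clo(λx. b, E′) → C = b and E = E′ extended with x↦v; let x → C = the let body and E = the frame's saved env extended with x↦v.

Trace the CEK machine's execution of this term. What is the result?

step 0: [C=((λy. ((if0 (y + 0) then y else y) * (0 - 0))) 6) | E=∅ | K=∅]
step 1: [C=(λy. ((if0 (y + 0) then y else y) * (0 - 0))) | E=∅ | K=[arg]]
step 2: [C=6 | E=∅ | K=[fun]]
step 3: [C=((if0 (y + 0) then y else y) * (0 - 0)) | E={y↦6} | K=∅]
step 4: [C=(if0 (y + 0) then y else y) | E={y↦6} | K=[mulR]]
step 5: [C=(y + 0) | E={y↦6} | K=[if0 :: mulR]]
step 6: [C=y | E={y↦6} | K=[addR :: if0 :: mulR]]
step 7: [C=0 | E={y↦6} | K=[addL(6) :: if0 :: mulR]]
step 8: [C=y | E={y↦6} | K=[mulR]]
step 9: [C=(0 - 0) | E={y↦6} | K=[mulL(6)]]
step 10: [C=0 | E={y↦6} | K=[subR :: mulL(6)]]
step 11: [C=0 | E={y↦6} | K=[subL(0) :: mulL(6)]]
→ final value 0

Answer: 0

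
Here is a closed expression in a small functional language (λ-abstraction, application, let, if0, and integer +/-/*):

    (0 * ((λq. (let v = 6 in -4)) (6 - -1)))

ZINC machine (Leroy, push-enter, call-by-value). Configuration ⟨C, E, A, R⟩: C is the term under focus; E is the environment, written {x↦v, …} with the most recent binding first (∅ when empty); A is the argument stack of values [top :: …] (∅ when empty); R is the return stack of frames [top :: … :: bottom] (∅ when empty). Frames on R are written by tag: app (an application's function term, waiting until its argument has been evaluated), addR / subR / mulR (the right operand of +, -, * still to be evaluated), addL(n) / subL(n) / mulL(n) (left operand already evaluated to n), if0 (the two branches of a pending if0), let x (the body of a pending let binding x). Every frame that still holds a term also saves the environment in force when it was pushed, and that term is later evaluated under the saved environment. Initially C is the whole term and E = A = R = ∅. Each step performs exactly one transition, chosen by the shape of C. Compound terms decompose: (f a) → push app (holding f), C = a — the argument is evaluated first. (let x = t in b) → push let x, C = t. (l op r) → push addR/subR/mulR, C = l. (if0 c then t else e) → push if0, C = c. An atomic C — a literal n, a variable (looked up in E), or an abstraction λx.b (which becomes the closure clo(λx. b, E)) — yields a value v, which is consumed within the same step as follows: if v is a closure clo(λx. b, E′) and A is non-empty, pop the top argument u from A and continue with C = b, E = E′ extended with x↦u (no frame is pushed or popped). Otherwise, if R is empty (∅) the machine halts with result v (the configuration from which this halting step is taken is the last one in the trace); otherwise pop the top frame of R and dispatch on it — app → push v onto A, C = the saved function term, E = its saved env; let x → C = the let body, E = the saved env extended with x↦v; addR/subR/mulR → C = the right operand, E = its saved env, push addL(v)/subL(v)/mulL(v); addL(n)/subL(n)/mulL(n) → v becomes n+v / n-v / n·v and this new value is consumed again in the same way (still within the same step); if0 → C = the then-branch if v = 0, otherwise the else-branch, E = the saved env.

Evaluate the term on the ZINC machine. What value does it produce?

Answer: 0

Derivation:
[0] [C=(0 * ((λq. (let v = 6 in -4)) (6 - -1))) | E=∅ | A=∅ | R=∅]
[1] [C=0 | E=∅ | A=∅ | R=[mulR]]
[2] [C=((λq. (let v = 6 in -4)) (6 - -1)) | E=∅ | A=∅ | R=[mulL(0)]]
[3] [C=(6 - -1) | E=∅ | A=∅ | R=[app :: mulL(0)]]
[4] [C=6 | E=∅ | A=∅ | R=[subR :: app :: mulL(0)]]
[5] [C=-1 | E=∅ | A=∅ | R=[subL(6) :: app :: mulL(0)]]
[6] [C=(λq. (let v = 6 in -4)) | E=∅ | A=[7] | R=[mulL(0)]]
[7] [C=(let v = 6 in -4) | E={q↦7} | A=∅ | R=[mulL(0)]]
[8] [C=6 | E={q↦7} | A=∅ | R=[let v :: mulL(0)]]
[9] [C=-4 | E={v↦6, q↦7} | A=∅ | R=[mulL(0)]]
→ final value 0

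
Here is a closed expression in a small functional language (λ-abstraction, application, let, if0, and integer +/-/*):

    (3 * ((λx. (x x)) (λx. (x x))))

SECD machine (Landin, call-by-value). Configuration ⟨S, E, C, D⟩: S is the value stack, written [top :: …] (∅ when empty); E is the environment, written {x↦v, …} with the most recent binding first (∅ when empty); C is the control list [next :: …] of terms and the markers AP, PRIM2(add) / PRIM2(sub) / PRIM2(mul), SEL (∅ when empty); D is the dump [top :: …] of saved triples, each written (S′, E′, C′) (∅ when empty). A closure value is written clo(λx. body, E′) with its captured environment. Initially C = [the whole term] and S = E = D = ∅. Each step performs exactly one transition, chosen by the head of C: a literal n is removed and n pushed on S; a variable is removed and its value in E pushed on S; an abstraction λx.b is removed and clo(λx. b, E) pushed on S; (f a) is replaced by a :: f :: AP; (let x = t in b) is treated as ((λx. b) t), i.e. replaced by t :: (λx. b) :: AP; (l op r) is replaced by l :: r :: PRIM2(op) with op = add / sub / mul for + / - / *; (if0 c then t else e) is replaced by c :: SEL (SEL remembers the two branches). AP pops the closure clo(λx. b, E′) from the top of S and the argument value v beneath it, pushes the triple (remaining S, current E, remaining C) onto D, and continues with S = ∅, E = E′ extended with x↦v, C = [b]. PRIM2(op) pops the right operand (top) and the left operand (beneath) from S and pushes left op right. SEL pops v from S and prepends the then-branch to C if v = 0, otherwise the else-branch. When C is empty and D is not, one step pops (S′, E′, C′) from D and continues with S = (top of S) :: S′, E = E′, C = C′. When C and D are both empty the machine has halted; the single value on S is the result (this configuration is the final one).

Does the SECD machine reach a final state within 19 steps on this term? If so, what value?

[0] ⟨S=∅; E=∅; C=[(3 * ((λx. (x x)) (λx. (x x))))]; D=∅⟩
[1] ⟨S=∅; E=∅; C=[3 :: ((λx. (x x)) (λx. (x x))) :: PRIM2(mul)]; D=∅⟩
[2] ⟨S=[3]; E=∅; C=[((λx. (x x)) (λx. (x x))) :: PRIM2(mul)]; D=∅⟩
[3] ⟨S=[3]; E=∅; C=[(λx. (x x)) :: (λx. (x x)) :: AP :: PRIM2(mul)]; D=∅⟩
[4] ⟨S=[clo(λx. (x x), ∅) :: 3]; E=∅; C=[(λx. (x x)) :: AP :: PRIM2(mul)]; D=∅⟩
[5] ⟨S=[clo(λx. (x x), ∅) :: clo(λx. (x x), ∅) :: 3]; E=∅; C=[AP :: PRIM2(mul)]; D=∅⟩
[6] ⟨S=∅; E={x↦clo(λx. (x x), ∅)}; C=[(x x)]; D=[([3], ∅, [PRIM2(mul)])]⟩
[7] ⟨S=∅; E={x↦clo(λx. (x x), ∅)}; C=[x :: x :: AP]; D=[([3], ∅, [PRIM2(mul)])]⟩
[8] ⟨S=[clo(λx. (x x), ∅)]; E={x↦clo(λx. (x x), ∅)}; C=[x :: AP]; D=[([3], ∅, [PRIM2(mul)])]⟩
[9] ⟨S=[clo(λx. (x x), ∅) :: clo(λx. (x x), ∅)]; E={x↦clo(λx. (x x), ∅)}; C=[AP]; D=[([3], ∅, [PRIM2(mul)])]⟩
[10] ⟨S=∅; E={x↦clo(λx. (x x), ∅)}; C=[(x x)]; D=[(∅, {x↦clo(λx. (x x), ∅)}, ∅) :: ([3], ∅, [PRIM2(mul)])]⟩
[11] ⟨S=∅; E={x↦clo(λx. (x x), ∅)}; C=[x :: x :: AP]; D=[(∅, {x↦clo(λx. (x x), ∅)}, ∅) :: ([3], ∅, [PRIM2(mul)])]⟩
[12] ⟨S=[clo(λx. (x x), ∅)]; E={x↦clo(λx. (x x), ∅)}; C=[x :: AP]; D=[(∅, {x↦clo(λx. (x x), ∅)}, ∅) :: ([3], ∅, [PRIM2(mul)])]⟩
[13] ⟨S=[clo(λx. (x x), ∅) :: clo(λx. (x x), ∅)]; E={x↦clo(λx. (x x), ∅)}; C=[AP]; D=[(∅, {x↦clo(λx. (x x), ∅)}, ∅) :: ([3], ∅, [PRIM2(mul)])]⟩
[14] ⟨S=∅; E={x↦clo(λx. (x x), ∅)}; C=[(x x)]; D=[(∅, {x↦clo(λx. (x x), ∅)}, ∅) :: (∅, {x↦clo(λx. (x x), ∅)}, ∅) :: ([3], ∅, [PRIM2(mul)])]⟩
[15] ⟨S=∅; E={x↦clo(λx. (x x), ∅)}; C=[x :: x :: AP]; D=[(∅, {x↦clo(λx. (x x), ∅)}, ∅) :: (∅, {x↦clo(λx. (x x), ∅)}, ∅) :: ([3], ∅, [PRIM2(mul)])]⟩
[16] ⟨S=[clo(λx. (x x), ∅)]; E={x↦clo(λx. (x x), ∅)}; C=[x :: AP]; D=[(∅, {x↦clo(λx. (x x), ∅)}, ∅) :: (∅, {x↦clo(λx. (x x), ∅)}, ∅) :: ([3], ∅, [PRIM2(mul)])]⟩
[17] ⟨S=[clo(λx. (x x), ∅) :: clo(λx. (x x), ∅)]; E={x↦clo(λx. (x x), ∅)}; C=[AP]; D=[(∅, {x↦clo(λx. (x x), ∅)}, ∅) :: (∅, {x↦clo(λx. (x x), ∅)}, ∅) :: ([3], ∅, [PRIM2(mul)])]⟩
[18] ⟨S=∅; E={x↦clo(λx. (x x), ∅)}; C=[(x x)]; D=[(∅, {x↦clo(λx. (x x), ∅)}, ∅) :: (∅, {x↦clo(λx. (x x), ∅)}, ∅) :: (∅, {x↦clo(λx. (x x), ∅)}, ∅) :: ([3], ∅, [PRIM2(mul)])]⟩
[19] ⟨S=∅; E={x↦clo(λx. (x x), ∅)}; C=[x :: x :: AP]; D=[(∅, {x↦clo(λx. (x x), ∅)}, ∅) :: (∅, {x↦clo(λx. (x x), ∅)}, ∅) :: (∅, {x↦clo(λx. (x x), ∅)}, ∅) :: ([3], ∅, [PRIM2(mul)])]⟩
→ 19 transitions taken and the configuration is still not final: no result within 19 steps

Answer: DIVERGES (no final state within 19 steps)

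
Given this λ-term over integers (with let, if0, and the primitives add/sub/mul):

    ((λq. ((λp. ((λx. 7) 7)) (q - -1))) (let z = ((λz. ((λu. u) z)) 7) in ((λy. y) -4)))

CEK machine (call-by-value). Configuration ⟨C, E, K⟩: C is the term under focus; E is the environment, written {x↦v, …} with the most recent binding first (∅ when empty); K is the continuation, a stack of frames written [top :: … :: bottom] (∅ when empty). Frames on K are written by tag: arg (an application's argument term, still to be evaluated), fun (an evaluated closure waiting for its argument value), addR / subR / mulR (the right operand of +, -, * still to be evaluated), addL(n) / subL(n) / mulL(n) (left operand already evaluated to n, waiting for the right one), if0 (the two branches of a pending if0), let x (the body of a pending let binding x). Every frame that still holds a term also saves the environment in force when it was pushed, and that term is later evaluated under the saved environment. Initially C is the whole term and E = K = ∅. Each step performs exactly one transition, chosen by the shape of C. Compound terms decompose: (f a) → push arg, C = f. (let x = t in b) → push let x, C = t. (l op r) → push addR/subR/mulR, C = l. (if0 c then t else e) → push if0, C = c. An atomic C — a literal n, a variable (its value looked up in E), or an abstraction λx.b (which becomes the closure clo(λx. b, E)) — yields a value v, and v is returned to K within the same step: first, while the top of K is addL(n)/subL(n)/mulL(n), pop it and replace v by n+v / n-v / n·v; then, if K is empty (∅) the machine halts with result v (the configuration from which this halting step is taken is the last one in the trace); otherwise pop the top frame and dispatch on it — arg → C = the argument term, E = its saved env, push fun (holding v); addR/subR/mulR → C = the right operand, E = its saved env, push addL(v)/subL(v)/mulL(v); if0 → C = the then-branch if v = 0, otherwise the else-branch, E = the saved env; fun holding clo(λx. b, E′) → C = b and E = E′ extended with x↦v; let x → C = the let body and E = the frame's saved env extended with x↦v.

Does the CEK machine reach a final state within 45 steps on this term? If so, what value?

Answer: 7

Derivation:
step 0: <C=((λq. ((λp. ((λx. 7) 7)) (q - -1))) (let z = ((λz. ((λu. u) z)) 7) in ((λy. y) -4))), E=∅, K=∅>
step 1: <C=(λq. ((λp. ((λx. 7) 7)) (q - -1))), E=∅, K=[arg]>
step 2: <C=(let z = ((λz. ((λu. u) z)) 7) in ((λy. y) -4)), E=∅, K=[fun]>
step 3: <C=((λz. ((λu. u) z)) 7), E=∅, K=[let z :: fun]>
step 4: <C=(λz. ((λu. u) z)), E=∅, K=[arg :: let z :: fun]>
step 5: <C=7, E=∅, K=[fun :: let z :: fun]>
step 6: <C=((λu. u) z), E={z↦7}, K=[let z :: fun]>
step 7: <C=(λu. u), E={z↦7}, K=[arg :: let z :: fun]>
step 8: <C=z, E={z↦7}, K=[fun :: let z :: fun]>
step 9: <C=u, E={u↦7, z↦7}, K=[let z :: fun]>
step 10: <C=((λy. y) -4), E={z↦7}, K=[fun]>
step 11: <C=(λy. y), E={z↦7}, K=[arg :: fun]>
step 12: <C=-4, E={z↦7}, K=[fun :: fun]>
step 13: <C=y, E={y↦-4, z↦7}, K=[fun]>
step 14: <C=((λp. ((λx. 7) 7)) (q - -1)), E={q↦-4}, K=∅>
step 15: <C=(λp. ((λx. 7) 7)), E={q↦-4}, K=[arg]>
step 16: <C=(q - -1), E={q↦-4}, K=[fun]>
step 17: <C=q, E={q↦-4}, K=[subR :: fun]>
step 18: <C=-1, E={q↦-4}, K=[subL(-4) :: fun]>
step 19: <C=((λx. 7) 7), E={p↦-3, q↦-4}, K=∅>
step 20: <C=(λx. 7), E={p↦-3, q↦-4}, K=[arg]>
step 21: <C=7, E={p↦-3, q↦-4}, K=[fun]>
step 22: <C=7, E={x↦7, p↦-3, q↦-4}, K=∅>
→ final value 7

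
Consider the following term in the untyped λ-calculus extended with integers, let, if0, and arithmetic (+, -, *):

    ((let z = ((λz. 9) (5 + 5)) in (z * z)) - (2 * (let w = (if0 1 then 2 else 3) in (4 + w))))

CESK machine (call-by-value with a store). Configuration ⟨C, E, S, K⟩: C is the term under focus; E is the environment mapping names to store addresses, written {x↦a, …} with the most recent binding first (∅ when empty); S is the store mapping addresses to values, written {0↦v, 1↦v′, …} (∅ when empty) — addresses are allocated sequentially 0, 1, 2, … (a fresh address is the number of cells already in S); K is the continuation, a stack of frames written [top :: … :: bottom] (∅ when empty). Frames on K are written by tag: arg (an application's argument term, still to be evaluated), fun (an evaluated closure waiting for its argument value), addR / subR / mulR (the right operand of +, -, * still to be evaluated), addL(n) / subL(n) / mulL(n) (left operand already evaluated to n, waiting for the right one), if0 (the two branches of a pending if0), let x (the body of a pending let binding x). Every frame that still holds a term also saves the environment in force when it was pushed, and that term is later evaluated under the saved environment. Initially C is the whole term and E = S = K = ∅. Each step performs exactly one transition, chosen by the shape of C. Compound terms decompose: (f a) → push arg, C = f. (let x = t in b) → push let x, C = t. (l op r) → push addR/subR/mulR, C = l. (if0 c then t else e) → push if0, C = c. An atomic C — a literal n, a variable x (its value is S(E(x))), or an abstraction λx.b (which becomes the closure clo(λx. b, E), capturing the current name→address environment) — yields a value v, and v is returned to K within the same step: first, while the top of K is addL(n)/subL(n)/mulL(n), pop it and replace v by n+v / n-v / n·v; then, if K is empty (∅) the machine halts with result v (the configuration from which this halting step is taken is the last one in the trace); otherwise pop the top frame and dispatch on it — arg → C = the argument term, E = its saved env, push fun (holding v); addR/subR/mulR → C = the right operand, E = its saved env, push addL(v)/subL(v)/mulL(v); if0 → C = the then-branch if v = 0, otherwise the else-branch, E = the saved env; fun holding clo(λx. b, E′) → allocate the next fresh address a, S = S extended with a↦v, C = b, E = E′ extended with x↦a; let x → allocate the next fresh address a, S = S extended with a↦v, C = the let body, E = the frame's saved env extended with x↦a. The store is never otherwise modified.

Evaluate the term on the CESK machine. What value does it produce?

Answer: 67

Derivation:
step 0: [C=((let z = ((λz. 9) (5 + 5)) in (z * z)) - (2 * (let w = (if0 1 then 2 else 3) in (4 + w)))) | E=∅ | S=∅ | K=∅]
step 1: [C=(let z = ((λz. 9) (5 + 5)) in (z * z)) | E=∅ | S=∅ | K=[subR]]
step 2: [C=((λz. 9) (5 + 5)) | E=∅ | S=∅ | K=[let z :: subR]]
step 3: [C=(λz. 9) | E=∅ | S=∅ | K=[arg :: let z :: subR]]
step 4: [C=(5 + 5) | E=∅ | S=∅ | K=[fun :: let z :: subR]]
step 5: [C=5 | E=∅ | S=∅ | K=[addR :: fun :: let z :: subR]]
step 6: [C=5 | E=∅ | S=∅ | K=[addL(5) :: fun :: let z :: subR]]
step 7: [C=9 | E={z↦0} | S={0↦10} | K=[let z :: subR]]
step 8: [C=(z * z) | E={z↦1} | S={0↦10, 1↦9} | K=[subR]]
step 9: [C=z | E={z↦1} | S={0↦10, 1↦9} | K=[mulR :: subR]]
step 10: [C=z | E={z↦1} | S={0↦10, 1↦9} | K=[mulL(9) :: subR]]
step 11: [C=(2 * (let w = (if0 1 then 2 else 3) in (4 + w))) | E=∅ | S={0↦10, 1↦9} | K=[subL(81)]]
step 12: [C=2 | E=∅ | S={0↦10, 1↦9} | K=[mulR :: subL(81)]]
step 13: [C=(let w = (if0 1 then 2 else 3) in (4 + w)) | E=∅ | S={0↦10, 1↦9} | K=[mulL(2) :: subL(81)]]
step 14: [C=(if0 1 then 2 else 3) | E=∅ | S={0↦10, 1↦9} | K=[let w :: mulL(2) :: subL(81)]]
step 15: [C=1 | E=∅ | S={0↦10, 1↦9} | K=[if0 :: let w :: mulL(2) :: subL(81)]]
step 16: [C=3 | E=∅ | S={0↦10, 1↦9} | K=[let w :: mulL(2) :: subL(81)]]
step 17: [C=(4 + w) | E={w↦2} | S={0↦10, 1↦9, 2↦3} | K=[mulL(2) :: subL(81)]]
step 18: [C=4 | E={w↦2} | S={0↦10, 1↦9, 2↦3} | K=[addR :: mulL(2) :: subL(81)]]
step 19: [C=w | E={w↦2} | S={0↦10, 1↦9, 2↦3} | K=[addL(4) :: mulL(2) :: subL(81)]]
→ final value 67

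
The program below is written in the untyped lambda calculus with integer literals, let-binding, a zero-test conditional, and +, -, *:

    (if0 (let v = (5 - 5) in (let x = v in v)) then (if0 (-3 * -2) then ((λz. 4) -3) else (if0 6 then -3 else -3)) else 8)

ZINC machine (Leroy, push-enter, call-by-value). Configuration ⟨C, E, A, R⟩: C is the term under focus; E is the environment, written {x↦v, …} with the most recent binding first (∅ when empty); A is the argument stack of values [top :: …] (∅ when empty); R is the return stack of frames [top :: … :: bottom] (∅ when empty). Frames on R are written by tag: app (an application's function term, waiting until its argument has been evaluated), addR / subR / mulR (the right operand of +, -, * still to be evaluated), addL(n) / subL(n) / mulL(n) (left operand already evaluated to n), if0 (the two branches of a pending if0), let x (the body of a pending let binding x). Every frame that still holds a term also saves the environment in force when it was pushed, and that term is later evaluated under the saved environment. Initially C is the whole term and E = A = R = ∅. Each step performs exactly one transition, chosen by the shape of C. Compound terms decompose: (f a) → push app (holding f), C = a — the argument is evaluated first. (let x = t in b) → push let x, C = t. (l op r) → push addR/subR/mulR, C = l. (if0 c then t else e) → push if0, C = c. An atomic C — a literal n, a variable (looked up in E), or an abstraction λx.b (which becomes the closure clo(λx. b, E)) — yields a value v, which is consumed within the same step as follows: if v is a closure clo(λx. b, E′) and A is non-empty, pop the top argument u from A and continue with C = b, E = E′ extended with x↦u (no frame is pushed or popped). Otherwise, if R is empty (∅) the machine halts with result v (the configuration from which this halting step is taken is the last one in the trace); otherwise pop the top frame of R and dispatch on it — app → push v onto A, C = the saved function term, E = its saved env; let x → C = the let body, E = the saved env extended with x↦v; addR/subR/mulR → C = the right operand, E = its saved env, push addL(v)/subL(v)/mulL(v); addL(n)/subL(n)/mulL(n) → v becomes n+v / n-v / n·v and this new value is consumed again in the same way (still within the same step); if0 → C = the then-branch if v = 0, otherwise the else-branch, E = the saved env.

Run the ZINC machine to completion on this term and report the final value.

t=0: <C=(if0 (let v = (5 - 5) in (let x = v in v)) then (if0 (-3 * -2) then ((λz. 4) -3) else (if0 6 then -3 else -3)) else 8), E=∅, A=∅, R=∅>
t=1: <C=(let v = (5 - 5) in (let x = v in v)), E=∅, A=∅, R=[if0]>
t=2: <C=(5 - 5), E=∅, A=∅, R=[let v :: if0]>
t=3: <C=5, E=∅, A=∅, R=[subR :: let v :: if0]>
t=4: <C=5, E=∅, A=∅, R=[subL(5) :: let v :: if0]>
t=5: <C=(let x = v in v), E={v↦0}, A=∅, R=[if0]>
t=6: <C=v, E={v↦0}, A=∅, R=[let x :: if0]>
t=7: <C=v, E={x↦0, v↦0}, A=∅, R=[if0]>
t=8: <C=(if0 (-3 * -2) then ((λz. 4) -3) else (if0 6 then -3 else -3)), E=∅, A=∅, R=∅>
t=9: <C=(-3 * -2), E=∅, A=∅, R=[if0]>
t=10: <C=-3, E=∅, A=∅, R=[mulR :: if0]>
t=11: <C=-2, E=∅, A=∅, R=[mulL(-3) :: if0]>
t=12: <C=(if0 6 then -3 else -3), E=∅, A=∅, R=∅>
t=13: <C=6, E=∅, A=∅, R=[if0]>
t=14: <C=-3, E=∅, A=∅, R=∅>
→ final value -3

Answer: -3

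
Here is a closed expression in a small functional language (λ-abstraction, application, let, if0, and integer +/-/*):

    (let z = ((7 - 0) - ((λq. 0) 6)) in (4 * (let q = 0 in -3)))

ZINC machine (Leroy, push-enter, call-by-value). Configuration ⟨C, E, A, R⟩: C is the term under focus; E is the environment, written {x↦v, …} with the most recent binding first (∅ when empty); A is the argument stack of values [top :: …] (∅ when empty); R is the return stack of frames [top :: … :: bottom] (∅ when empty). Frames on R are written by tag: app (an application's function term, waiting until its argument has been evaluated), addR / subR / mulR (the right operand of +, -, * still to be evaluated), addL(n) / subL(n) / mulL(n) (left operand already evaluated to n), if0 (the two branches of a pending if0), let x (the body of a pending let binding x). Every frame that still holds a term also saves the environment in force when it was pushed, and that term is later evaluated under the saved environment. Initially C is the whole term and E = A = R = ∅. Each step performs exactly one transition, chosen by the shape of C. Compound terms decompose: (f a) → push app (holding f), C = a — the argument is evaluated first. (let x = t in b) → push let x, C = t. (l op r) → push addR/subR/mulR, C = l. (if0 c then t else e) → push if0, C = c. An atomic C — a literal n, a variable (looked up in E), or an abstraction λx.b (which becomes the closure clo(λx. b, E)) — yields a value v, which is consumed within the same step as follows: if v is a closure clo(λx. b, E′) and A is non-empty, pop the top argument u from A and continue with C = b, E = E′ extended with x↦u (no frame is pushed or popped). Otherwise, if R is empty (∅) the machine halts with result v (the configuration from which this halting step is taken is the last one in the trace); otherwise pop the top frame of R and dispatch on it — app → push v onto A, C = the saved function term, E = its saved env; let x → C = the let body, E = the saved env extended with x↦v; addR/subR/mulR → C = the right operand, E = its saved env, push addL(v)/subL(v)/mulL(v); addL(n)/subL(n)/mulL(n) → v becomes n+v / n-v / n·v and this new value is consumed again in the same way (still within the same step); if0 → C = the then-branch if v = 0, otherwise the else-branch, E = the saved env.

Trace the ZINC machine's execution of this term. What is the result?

Answer: -12

Derivation:
t=0: [C=(let z = ((7 - 0) - ((λq. 0) 6)) in (4 * (let q = 0 in -3))) | E=∅ | A=∅ | R=∅]
t=1: [C=((7 - 0) - ((λq. 0) 6)) | E=∅ | A=∅ | R=[let z]]
t=2: [C=(7 - 0) | E=∅ | A=∅ | R=[subR :: let z]]
t=3: [C=7 | E=∅ | A=∅ | R=[subR :: subR :: let z]]
t=4: [C=0 | E=∅ | A=∅ | R=[subL(7) :: subR :: let z]]
t=5: [C=((λq. 0) 6) | E=∅ | A=∅ | R=[subL(7) :: let z]]
t=6: [C=6 | E=∅ | A=∅ | R=[app :: subL(7) :: let z]]
t=7: [C=(λq. 0) | E=∅ | A=[6] | R=[subL(7) :: let z]]
t=8: [C=0 | E={q↦6} | A=∅ | R=[subL(7) :: let z]]
t=9: [C=(4 * (let q = 0 in -3)) | E={z↦7} | A=∅ | R=∅]
t=10: [C=4 | E={z↦7} | A=∅ | R=[mulR]]
t=11: [C=(let q = 0 in -3) | E={z↦7} | A=∅ | R=[mulL(4)]]
t=12: [C=0 | E={z↦7} | A=∅ | R=[let q :: mulL(4)]]
t=13: [C=-3 | E={q↦0, z↦7} | A=∅ | R=[mulL(4)]]
→ final value -12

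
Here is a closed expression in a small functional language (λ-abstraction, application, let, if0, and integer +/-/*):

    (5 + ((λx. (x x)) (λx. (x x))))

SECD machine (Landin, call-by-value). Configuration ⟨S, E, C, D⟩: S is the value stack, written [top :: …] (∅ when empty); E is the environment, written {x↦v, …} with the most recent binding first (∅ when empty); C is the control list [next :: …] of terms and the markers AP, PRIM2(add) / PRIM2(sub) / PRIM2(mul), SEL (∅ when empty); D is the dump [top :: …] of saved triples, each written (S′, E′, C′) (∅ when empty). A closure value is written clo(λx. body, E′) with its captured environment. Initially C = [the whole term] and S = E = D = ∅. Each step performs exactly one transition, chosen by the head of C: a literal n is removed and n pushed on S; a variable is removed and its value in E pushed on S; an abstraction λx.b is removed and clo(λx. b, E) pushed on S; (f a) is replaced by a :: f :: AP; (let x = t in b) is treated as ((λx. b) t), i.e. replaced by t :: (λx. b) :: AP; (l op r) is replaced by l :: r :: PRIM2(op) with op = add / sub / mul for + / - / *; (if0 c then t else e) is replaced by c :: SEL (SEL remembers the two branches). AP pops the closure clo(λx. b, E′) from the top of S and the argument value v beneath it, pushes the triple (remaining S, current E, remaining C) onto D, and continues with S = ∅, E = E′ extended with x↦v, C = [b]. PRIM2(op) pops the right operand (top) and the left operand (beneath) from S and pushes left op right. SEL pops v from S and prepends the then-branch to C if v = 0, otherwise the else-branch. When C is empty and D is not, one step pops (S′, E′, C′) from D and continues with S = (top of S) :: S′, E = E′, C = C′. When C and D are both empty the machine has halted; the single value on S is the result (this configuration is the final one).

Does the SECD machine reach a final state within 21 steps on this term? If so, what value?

Answer: DIVERGES (no final state within 21 steps)

Machine steps:
t=0: [S=∅ | E=∅ | C=[(5 + ((λx. (x x)) (λx. (x x))))] | D=∅]
t=1: [S=∅ | E=∅ | C=[5 :: ((λx. (x x)) (λx. (x x))) :: PRIM2(add)] | D=∅]
t=2: [S=[5] | E=∅ | C=[((λx. (x x)) (λx. (x x))) :: PRIM2(add)] | D=∅]
t=3: [S=[5] | E=∅ | C=[(λx. (x x)) :: (λx. (x x)) :: AP :: PRIM2(add)] | D=∅]
t=4: [S=[clo(λx. (x x), ∅) :: 5] | E=∅ | C=[(λx. (x x)) :: AP :: PRIM2(add)] | D=∅]
t=5: [S=[clo(λx. (x x), ∅) :: clo(λx. (x x), ∅) :: 5] | E=∅ | C=[AP :: PRIM2(add)] | D=∅]
t=6: [S=∅ | E={x↦clo(λx. (x x), ∅)} | C=[(x x)] | D=[([5], ∅, [PRIM2(add)])]]
t=7: [S=∅ | E={x↦clo(λx. (x x), ∅)} | C=[x :: x :: AP] | D=[([5], ∅, [PRIM2(add)])]]
t=8: [S=[clo(λx. (x x), ∅)] | E={x↦clo(λx. (x x), ∅)} | C=[x :: AP] | D=[([5], ∅, [PRIM2(add)])]]
t=9: [S=[clo(λx. (x x), ∅) :: clo(λx. (x x), ∅)] | E={x↦clo(λx. (x x), ∅)} | C=[AP] | D=[([5], ∅, [PRIM2(add)])]]
t=10: [S=∅ | E={x↦clo(λx. (x x), ∅)} | C=[(x x)] | D=[(∅, {x↦clo(λx. (x x), ∅)}, ∅) :: ([5], ∅, [PRIM2(add)])]]
t=11: [S=∅ | E={x↦clo(λx. (x x), ∅)} | C=[x :: x :: AP] | D=[(∅, {x↦clo(λx. (x x), ∅)}, ∅) :: ([5], ∅, [PRIM2(add)])]]
t=12: [S=[clo(λx. (x x), ∅)] | E={x↦clo(λx. (x x), ∅)} | C=[x :: AP] | D=[(∅, {x↦clo(λx. (x x), ∅)}, ∅) :: ([5], ∅, [PRIM2(add)])]]
t=13: [S=[clo(λx. (x x), ∅) :: clo(λx. (x x), ∅)] | E={x↦clo(λx. (x x), ∅)} | C=[AP] | D=[(∅, {x↦clo(λx. (x x), ∅)}, ∅) :: ([5], ∅, [PRIM2(add)])]]
t=14: [S=∅ | E={x↦clo(λx. (x x), ∅)} | C=[(x x)] | D=[(∅, {x↦clo(λx. (x x), ∅)}, ∅) :: (∅, {x↦clo(λx. (x x), ∅)}, ∅) :: ([5], ∅, [PRIM2(add)])]]
t=15: [S=∅ | E={x↦clo(λx. (x x), ∅)} | C=[x :: x :: AP] | D=[(∅, {x↦clo(λx. (x x), ∅)}, ∅) :: (∅, {x↦clo(λx. (x x), ∅)}, ∅) :: ([5], ∅, [PRIM2(add)])]]
t=16: [S=[clo(λx. (x x), ∅)] | E={x↦clo(λx. (x x), ∅)} | C=[x :: AP] | D=[(∅, {x↦clo(λx. (x x), ∅)}, ∅) :: (∅, {x↦clo(λx. (x x), ∅)}, ∅) :: ([5], ∅, [PRIM2(add)])]]
t=17: [S=[clo(λx. (x x), ∅) :: clo(λx. (x x), ∅)] | E={x↦clo(λx. (x x), ∅)} | C=[AP] | D=[(∅, {x↦clo(λx. (x x), ∅)}, ∅) :: (∅, {x↦clo(λx. (x x), ∅)}, ∅) :: ([5], ∅, [PRIM2(add)])]]
t=18: [S=∅ | E={x↦clo(λx. (x x), ∅)} | C=[(x x)] | D=[(∅, {x↦clo(λx. (x x), ∅)}, ∅) :: (∅, {x↦clo(λx. (x x), ∅)}, ∅) :: (∅, {x↦clo(λx. (x x), ∅)}, ∅) :: ([5], ∅, [PRIM2(add)])]]
t=19: [S=∅ | E={x↦clo(λx. (x x), ∅)} | C=[x :: x :: AP] | D=[(∅, {x↦clo(λx. (x x), ∅)}, ∅) :: (∅, {x↦clo(λx. (x x), ∅)}, ∅) :: (∅, {x↦clo(λx. (x x), ∅)}, ∅) :: ([5], ∅, [PRIM2(add)])]]
t=20: [S=[clo(λx. (x x), ∅)] | E={x↦clo(λx. (x x), ∅)} | C=[x :: AP] | D=[(∅, {x↦clo(λx. (x x), ∅)}, ∅) :: (∅, {x↦clo(λx. (x x), ∅)}, ∅) :: (∅, {x↦clo(λx. (x x), ∅)}, ∅) :: ([5], ∅, [PRIM2(add)])]]
t=21: [S=[clo(λx. (x x), ∅) :: clo(λx. (x x), ∅)] | E={x↦clo(λx. (x x), ∅)} | C=[AP] | D=[(∅, {x↦clo(λx. (x x), ∅)}, ∅) :: (∅, {x↦clo(λx. (x x), ∅)}, ∅) :: (∅, {x↦clo(λx. (x x), ∅)}, ∅) :: ([5], ∅, [PRIM2(add)])]]
→ 21 transitions taken and the configuration is still not final: no result within 21 steps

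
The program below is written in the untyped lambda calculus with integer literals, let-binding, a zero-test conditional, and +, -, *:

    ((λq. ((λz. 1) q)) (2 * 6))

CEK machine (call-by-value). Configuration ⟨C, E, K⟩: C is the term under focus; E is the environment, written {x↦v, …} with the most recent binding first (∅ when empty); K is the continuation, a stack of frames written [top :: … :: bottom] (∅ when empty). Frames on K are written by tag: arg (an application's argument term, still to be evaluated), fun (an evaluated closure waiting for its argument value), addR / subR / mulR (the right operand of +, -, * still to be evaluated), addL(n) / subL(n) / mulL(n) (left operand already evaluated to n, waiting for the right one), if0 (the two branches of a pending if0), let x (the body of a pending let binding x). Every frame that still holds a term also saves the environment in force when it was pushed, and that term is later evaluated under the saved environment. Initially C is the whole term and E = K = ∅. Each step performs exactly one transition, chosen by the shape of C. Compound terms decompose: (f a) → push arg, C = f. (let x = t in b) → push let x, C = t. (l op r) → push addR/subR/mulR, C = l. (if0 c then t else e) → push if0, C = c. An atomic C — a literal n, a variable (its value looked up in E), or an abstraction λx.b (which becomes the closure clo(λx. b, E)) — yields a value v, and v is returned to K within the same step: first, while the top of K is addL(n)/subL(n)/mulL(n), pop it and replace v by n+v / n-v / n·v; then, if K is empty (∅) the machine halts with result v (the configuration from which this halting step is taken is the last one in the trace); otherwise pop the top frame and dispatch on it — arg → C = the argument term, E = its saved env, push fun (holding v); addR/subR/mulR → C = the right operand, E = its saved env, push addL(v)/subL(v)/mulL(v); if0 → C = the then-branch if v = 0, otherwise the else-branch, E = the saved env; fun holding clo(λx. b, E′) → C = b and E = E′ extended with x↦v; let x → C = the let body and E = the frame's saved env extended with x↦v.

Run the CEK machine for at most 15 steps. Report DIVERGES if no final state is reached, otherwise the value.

Answer: 1

Derivation:
0. ⟨C=((λq. ((λz. 1) q)) (2 * 6)); E=∅; K=∅⟩
1. ⟨C=(λq. ((λz. 1) q)); E=∅; K=[arg]⟩
2. ⟨C=(2 * 6); E=∅; K=[fun]⟩
3. ⟨C=2; E=∅; K=[mulR :: fun]⟩
4. ⟨C=6; E=∅; K=[mulL(2) :: fun]⟩
5. ⟨C=((λz. 1) q); E={q↦12}; K=∅⟩
6. ⟨C=(λz. 1); E={q↦12}; K=[arg]⟩
7. ⟨C=q; E={q↦12}; K=[fun]⟩
8. ⟨C=1; E={z↦12, q↦12}; K=∅⟩
→ final value 1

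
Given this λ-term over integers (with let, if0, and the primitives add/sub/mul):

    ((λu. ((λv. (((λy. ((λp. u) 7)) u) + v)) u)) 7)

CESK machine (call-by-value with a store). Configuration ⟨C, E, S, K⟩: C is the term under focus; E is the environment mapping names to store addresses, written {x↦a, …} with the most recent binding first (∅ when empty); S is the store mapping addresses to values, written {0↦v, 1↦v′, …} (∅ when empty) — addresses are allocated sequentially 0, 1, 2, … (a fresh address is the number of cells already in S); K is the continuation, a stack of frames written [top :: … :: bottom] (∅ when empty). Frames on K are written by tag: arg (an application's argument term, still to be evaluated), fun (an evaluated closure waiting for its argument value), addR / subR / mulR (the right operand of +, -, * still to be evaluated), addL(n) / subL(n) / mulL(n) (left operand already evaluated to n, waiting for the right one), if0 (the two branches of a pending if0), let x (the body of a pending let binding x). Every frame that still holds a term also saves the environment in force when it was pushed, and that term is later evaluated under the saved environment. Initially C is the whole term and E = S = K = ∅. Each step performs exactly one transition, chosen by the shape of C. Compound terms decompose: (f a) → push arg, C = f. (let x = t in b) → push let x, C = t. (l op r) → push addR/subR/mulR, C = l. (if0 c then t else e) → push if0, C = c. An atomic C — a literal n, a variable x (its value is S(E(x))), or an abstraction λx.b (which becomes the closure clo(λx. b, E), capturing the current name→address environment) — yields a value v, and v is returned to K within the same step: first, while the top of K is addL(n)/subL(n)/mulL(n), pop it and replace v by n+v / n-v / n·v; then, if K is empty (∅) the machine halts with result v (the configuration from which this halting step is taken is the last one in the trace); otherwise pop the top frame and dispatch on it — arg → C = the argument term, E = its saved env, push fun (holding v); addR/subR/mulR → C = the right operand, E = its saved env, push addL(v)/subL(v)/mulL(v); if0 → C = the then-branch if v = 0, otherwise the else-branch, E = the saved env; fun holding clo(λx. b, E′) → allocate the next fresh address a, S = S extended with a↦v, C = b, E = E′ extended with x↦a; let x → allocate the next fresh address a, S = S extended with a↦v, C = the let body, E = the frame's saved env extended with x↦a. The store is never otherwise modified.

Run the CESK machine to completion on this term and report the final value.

t=0: ⟨C=((λu. ((λv. (((λy. ((λp. u) 7)) u) + v)) u)) 7); E=∅; S=∅; K=∅⟩
t=1: ⟨C=(λu. ((λv. (((λy. ((λp. u) 7)) u) + v)) u)); E=∅; S=∅; K=[arg]⟩
t=2: ⟨C=7; E=∅; S=∅; K=[fun]⟩
t=3: ⟨C=((λv. (((λy. ((λp. u) 7)) u) + v)) u); E={u↦0}; S={0↦7}; K=∅⟩
t=4: ⟨C=(λv. (((λy. ((λp. u) 7)) u) + v)); E={u↦0}; S={0↦7}; K=[arg]⟩
t=5: ⟨C=u; E={u↦0}; S={0↦7}; K=[fun]⟩
t=6: ⟨C=(((λy. ((λp. u) 7)) u) + v); E={v↦1, u↦0}; S={0↦7, 1↦7}; K=∅⟩
t=7: ⟨C=((λy. ((λp. u) 7)) u); E={v↦1, u↦0}; S={0↦7, 1↦7}; K=[addR]⟩
t=8: ⟨C=(λy. ((λp. u) 7)); E={v↦1, u↦0}; S={0↦7, 1↦7}; K=[arg :: addR]⟩
t=9: ⟨C=u; E={v↦1, u↦0}; S={0↦7, 1↦7}; K=[fun :: addR]⟩
t=10: ⟨C=((λp. u) 7); E={y↦2, v↦1, u↦0}; S={0↦7, 1↦7, 2↦7}; K=[addR]⟩
t=11: ⟨C=(λp. u); E={y↦2, v↦1, u↦0}; S={0↦7, 1↦7, 2↦7}; K=[arg :: addR]⟩
t=12: ⟨C=7; E={y↦2, v↦1, u↦0}; S={0↦7, 1↦7, 2↦7}; K=[fun :: addR]⟩
t=13: ⟨C=u; E={p↦3, y↦2, v↦1, u↦0}; S={0↦7, 1↦7, 2↦7, 3↦7}; K=[addR]⟩
t=14: ⟨C=v; E={v↦1, u↦0}; S={0↦7, 1↦7, 2↦7, 3↦7}; K=[addL(7)]⟩
→ final value 14

Answer: 14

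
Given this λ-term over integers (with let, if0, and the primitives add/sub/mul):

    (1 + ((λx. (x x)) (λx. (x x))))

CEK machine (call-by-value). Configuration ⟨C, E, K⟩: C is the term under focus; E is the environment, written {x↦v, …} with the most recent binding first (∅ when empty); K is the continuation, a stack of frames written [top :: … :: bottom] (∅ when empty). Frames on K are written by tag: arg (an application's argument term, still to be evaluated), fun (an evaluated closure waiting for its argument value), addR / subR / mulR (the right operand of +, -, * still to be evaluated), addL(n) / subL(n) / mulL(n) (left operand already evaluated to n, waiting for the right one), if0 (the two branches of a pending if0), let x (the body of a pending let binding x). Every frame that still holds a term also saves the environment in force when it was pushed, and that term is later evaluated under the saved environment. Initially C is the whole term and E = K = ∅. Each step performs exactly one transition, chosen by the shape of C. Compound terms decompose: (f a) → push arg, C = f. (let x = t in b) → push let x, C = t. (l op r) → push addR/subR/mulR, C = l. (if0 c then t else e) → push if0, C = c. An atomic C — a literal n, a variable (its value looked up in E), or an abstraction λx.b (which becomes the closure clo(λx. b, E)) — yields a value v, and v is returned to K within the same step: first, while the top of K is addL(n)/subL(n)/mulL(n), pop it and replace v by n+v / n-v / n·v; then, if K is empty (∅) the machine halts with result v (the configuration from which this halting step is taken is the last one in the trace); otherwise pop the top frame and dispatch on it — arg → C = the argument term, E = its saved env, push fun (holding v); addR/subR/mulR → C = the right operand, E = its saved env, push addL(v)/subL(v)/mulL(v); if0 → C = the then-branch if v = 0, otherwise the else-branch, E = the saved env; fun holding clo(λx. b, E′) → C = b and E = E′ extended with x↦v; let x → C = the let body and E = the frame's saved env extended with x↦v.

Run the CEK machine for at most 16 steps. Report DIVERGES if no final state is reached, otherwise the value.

Answer: DIVERGES (no final state within 16 steps)

Execution trace:
step 0: [C=(1 + ((λx. (x x)) (λx. (x x)))) | E=∅ | K=∅]
step 1: [C=1 | E=∅ | K=[addR]]
step 2: [C=((λx. (x x)) (λx. (x x))) | E=∅ | K=[addL(1)]]
step 3: [C=(λx. (x x)) | E=∅ | K=[arg :: addL(1)]]
step 4: [C=(λx. (x x)) | E=∅ | K=[fun :: addL(1)]]
step 5: [C=(x x) | E={x↦clo(λx. (x x), ∅)} | K=[addL(1)]]
step 6: [C=x | E={x↦clo(λx. (x x), ∅)} | K=[arg :: addL(1)]]
step 7: [C=x | E={x↦clo(λx. (x x), ∅)} | K=[fun :: addL(1)]]
… configuration repeats with period 3 (steps 5–7 recur indefinitely) …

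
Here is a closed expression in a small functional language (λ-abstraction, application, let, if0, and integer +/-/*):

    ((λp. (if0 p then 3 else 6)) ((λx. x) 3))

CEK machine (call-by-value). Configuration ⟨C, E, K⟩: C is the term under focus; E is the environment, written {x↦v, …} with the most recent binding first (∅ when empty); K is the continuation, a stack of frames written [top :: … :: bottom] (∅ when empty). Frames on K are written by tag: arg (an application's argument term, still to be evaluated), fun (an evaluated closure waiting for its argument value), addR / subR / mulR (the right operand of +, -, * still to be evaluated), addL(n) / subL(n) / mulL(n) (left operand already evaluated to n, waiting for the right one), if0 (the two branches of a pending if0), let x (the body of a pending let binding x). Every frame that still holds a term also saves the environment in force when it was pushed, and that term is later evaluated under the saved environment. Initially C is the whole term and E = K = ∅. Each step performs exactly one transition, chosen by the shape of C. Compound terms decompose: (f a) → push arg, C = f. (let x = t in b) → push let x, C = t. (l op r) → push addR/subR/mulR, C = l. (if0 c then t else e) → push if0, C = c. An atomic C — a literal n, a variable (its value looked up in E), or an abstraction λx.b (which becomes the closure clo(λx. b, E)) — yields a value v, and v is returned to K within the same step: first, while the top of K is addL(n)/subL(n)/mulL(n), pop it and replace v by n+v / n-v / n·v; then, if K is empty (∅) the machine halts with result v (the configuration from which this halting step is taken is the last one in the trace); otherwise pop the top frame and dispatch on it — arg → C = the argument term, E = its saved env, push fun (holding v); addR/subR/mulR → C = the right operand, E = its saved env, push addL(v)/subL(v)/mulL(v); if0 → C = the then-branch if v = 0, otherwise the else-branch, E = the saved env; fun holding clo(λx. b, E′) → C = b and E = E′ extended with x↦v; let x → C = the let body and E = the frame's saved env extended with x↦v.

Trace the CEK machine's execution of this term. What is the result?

Answer: 6

Execution trace:
step 0: [C=((λp. (if0 p then 3 else 6)) ((λx. x) 3)) | E=∅ | K=∅]
step 1: [C=(λp. (if0 p then 3 else 6)) | E=∅ | K=[arg]]
step 2: [C=((λx. x) 3) | E=∅ | K=[fun]]
step 3: [C=(λx. x) | E=∅ | K=[arg :: fun]]
step 4: [C=3 | E=∅ | K=[fun :: fun]]
step 5: [C=x | E={x↦3} | K=[fun]]
step 6: [C=(if0 p then 3 else 6) | E={p↦3} | K=∅]
step 7: [C=p | E={p↦3} | K=[if0]]
step 8: [C=6 | E={p↦3} | K=∅]
→ final value 6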